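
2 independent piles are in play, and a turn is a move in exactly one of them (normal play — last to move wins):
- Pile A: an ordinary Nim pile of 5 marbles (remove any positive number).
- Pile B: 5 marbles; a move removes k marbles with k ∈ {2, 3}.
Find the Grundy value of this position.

Pile A is a plain Nim pile of size 5, so its Grundy value is 5.
Build the Grundy sequence for pile B with g(k) = mex{g(k−s) : s ∈ {2, 3}, s ≤ k}:
g(0) = mex{} = 0
g(1) = mex{} = 0
g(2) = mex{0} = 1
g(3) = mex{0} = 1
g(4) = mex{0,1} = 2
g(5) = mex{1} = 0
So g(5) = 0.
The value of a disjunctive sum is the nim-sum of the parts.
Combined value = 5 ⊕ 0 = 5.

5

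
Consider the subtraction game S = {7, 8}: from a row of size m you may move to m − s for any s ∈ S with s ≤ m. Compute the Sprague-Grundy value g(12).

1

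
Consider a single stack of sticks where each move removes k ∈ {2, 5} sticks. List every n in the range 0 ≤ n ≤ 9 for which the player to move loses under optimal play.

Compute g(0), g(1), … for moves {2, 5}:
k:     0  1  2  3  4  5  6  7  8  9
g(k):  0  0  1  1  0  2  1  0  0  1
The P-positions (g = 0) in 0..9 are 0, 1, 4, 7, 8.

0, 1, 4, 7, 8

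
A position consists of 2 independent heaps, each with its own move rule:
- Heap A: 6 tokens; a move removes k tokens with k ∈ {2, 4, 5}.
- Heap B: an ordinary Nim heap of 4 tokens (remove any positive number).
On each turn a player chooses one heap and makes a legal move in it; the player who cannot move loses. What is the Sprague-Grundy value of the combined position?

Grundy values for heap A (subtraction set {2, 4, 5}):
g(0) = mex{} = 0
g(1) = mex{} = 0
g(2) = mex{0} = 1
g(3) = mex{0} = 1
g(4) = mex{0,1} = 2
g(5) = mex{0,1} = 2
g(6) = mex{0,1,2} = 3
So g(6) = 3.
Heap B is a plain Nim heap of size 4, so its Grundy value is 4.
The value of a disjunctive sum is the nim-sum of the parts.
Combined value = 3 ⊕ 4 = 7.

7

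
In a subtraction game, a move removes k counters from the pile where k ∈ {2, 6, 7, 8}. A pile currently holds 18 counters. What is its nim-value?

Build the Grundy sequence with g(k) = mex{g(k−s) : s ∈ {2, 6, 7, 8}, s ≤ k}:
k:     0  1  2  3  4  5  6  7  8  9 10 11 12 13 14 15 16 17 18
g(k):  0  0  1  1  0  0  1  1  2  2  3  3  2  2  0  0  1  1  0
So g(18) = 0.

0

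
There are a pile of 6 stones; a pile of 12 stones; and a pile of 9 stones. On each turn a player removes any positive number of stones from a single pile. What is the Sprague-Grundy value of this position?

3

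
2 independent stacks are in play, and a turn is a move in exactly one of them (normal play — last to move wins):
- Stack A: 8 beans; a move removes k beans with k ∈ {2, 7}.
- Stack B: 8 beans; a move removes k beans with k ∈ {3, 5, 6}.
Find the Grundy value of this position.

Grundy values for stack A (subtraction set {2, 7}):
g(0) = mex{} = 0
g(1) = mex{} = 0
g(2) = mex{0} = 1
g(3) = mex{0} = 1
g(4) = mex{1} = 0
g(5) = mex{1} = 0
g(6) = mex{0} = 1
g(7) = mex{0} = 1
g(8) = mex{0,1} = 2
So g(8) = 2.
For stack B, compute g(0), g(1), … with moves {3, 5, 6}:
k:     0  1  2  3  4  5  6  7  8
g(k):  0  0  0  1  1  1  2  2  2
So g(8) = 2.
By the Sprague-Grundy theorem, the Grundy value of a sum of independent games is the XOR of the component values.
Combined value = 2 ⊕ 2 = 0.

0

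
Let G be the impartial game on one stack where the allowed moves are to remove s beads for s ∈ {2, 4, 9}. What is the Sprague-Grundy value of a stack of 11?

Build the Grundy sequence with g(k) = mex{g(k−s) : s ∈ {2, 4, 9}, s ≤ k}:
g(0) = mex{} = 0
g(1) = mex{} = 0
g(2) = mex{0} = 1
g(3) = mex{0} = 1
g(4) = mex{0,1} = 2
g(5) = mex{0,1} = 2
g(6) = mex{1,2} = 0
g(7) = mex{1,2} = 0
g(8) = mex{0,2} = 1
g(9) = mex{0,2} = 1
g(10) = mex{0,1} = 2
g(11) = mex{0,1} = 2
So g(11) = 2.

2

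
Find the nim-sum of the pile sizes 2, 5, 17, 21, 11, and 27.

19

Compute the nim-sum pairwise:
2 ^ 5 = 7
7 ^ 17 = 22
22 ^ 21 = 3
3 ^ 11 = 8
8 ^ 27 = 19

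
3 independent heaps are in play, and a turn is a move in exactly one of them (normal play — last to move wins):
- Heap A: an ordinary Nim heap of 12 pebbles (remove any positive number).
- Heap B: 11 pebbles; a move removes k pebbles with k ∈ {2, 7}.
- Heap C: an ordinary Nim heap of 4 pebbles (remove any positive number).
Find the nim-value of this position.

Heap A is a plain Nim heap of size 12, so its Grundy value is 12.
Grundy values for heap B (subtraction set {2, 7}):
k:     0  1  2  3  4  5  6  7  8  9 10 11
g(k):  0  0  1  1  0  0  1  1  2  0  0  1
So g(11) = 1.
Heap C is a plain Nim heap of size 4, so its Grundy value is 4.
By the Sprague-Grundy theorem, the Grundy value of a sum of independent games is the XOR of the component values.
Combined value = 12 ⊕ 1 ⊕ 4 = 9.

9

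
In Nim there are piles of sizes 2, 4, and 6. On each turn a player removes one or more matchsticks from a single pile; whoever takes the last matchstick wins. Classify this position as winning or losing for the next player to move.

Losing position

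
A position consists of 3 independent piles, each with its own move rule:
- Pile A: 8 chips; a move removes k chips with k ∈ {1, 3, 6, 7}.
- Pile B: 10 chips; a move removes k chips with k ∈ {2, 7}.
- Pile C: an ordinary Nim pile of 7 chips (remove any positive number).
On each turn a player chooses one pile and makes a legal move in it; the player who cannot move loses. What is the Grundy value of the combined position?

5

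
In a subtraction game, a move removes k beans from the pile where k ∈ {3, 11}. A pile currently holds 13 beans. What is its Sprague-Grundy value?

Build the Grundy sequence with g(k) = mex{g(k−s) : s ∈ {3, 11}, s ≤ k}:
k:     0  1  2  3  4  5  6  7  8  9 10 11 12 13
g(k):  0  0  0  1  1  1  0  0  0  1  1  1  2  2
So g(13) = 2.

2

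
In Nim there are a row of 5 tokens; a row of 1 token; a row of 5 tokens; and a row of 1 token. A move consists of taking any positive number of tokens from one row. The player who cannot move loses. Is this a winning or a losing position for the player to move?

Nim-sum: 5 ⊕ 1 ⊕ 5 ⊕ 1 = 0.
The nim-sum is 0, so this is a P-position: the player to move is in a losing position under optimal play.

Losing position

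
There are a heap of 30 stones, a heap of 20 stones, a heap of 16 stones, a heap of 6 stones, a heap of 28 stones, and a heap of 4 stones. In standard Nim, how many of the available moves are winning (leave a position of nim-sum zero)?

5

Compute the nim-sum pairwise:
30 XOR 20 = 10
10 XOR 16 = 26
26 XOR 6 = 28
28 XOR 28 = 0
0 XOR 4 = 4
The overall nim-sum is X = 4. A heap of size p has a winning move iff p XOR X < p (reduce it to p XOR X).
  30: 30 XOR 4 = 26 < 30 — winning move (to 26).
  20: 20 XOR 4 = 16 < 20 — winning move (to 16).
  16: 16 XOR 4 = 20 ≥ 16 — no move.
  6: 6 XOR 4 = 2 < 6 — winning move (to 2).
  28: 28 XOR 4 = 24 < 28 — winning move (to 24).
  4: 4 XOR 4 = 0 < 4 — winning move (to 0).
That gives 5 winning moves.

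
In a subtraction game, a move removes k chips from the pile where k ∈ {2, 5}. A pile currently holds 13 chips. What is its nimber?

1

Build the Grundy sequence with g(k) = mex{g(k−s) : s ∈ {2, 5}, s ≤ k}:
k:     0  1  2  3  4  5  6  7  8  9 10 11 12 13
g(k):  0  0  1  1  0  2  1  0  0  1  1  0  2  1
So g(13) = 1.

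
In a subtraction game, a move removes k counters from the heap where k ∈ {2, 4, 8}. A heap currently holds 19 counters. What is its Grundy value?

Compute g(0), g(1), … for moves {2, 4, 8}:
k:     0  1  2  3  4  5  6  7  8  9 10 11 12 13 14 15 16 17 18 19
g(k):  0  0  1  1  2  2  0  0  1  1  2  2  0  0  1  1  2  2  0  0
So g(19) = 0.

0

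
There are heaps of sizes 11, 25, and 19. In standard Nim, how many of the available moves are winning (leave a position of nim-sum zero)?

3

Bitwise XOR of the heap sizes:
  01011  (11)
  11001  (25)
  10011  (19)
  -----
  00001  (1)
The overall nim-sum is X = 1. A heap of size p has a winning move iff p XOR X < p (reduce it to p XOR X).
  11: 11 XOR 1 = 10 < 11 — winning move (to 10).
  25: 25 XOR 1 = 24 < 25 — winning move (to 24).
  19: 19 XOR 1 = 18 < 19 — winning move (to 18).
That gives 3 winning moves.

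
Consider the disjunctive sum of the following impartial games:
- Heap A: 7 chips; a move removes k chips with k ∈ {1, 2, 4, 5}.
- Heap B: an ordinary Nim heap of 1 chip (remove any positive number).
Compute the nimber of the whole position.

Build the Grundy sequence for heap A with g(k) = mex{g(k−s) : s ∈ {1, 2, 4, 5}, s ≤ k}:
k:     0  1  2  3  4  5  6  7
g(k):  0  1  2  0  1  2  0  1
So g(7) = 1.
Heap B is a plain Nim heap of size 1, so its Grundy value is 1.
By the Sprague-Grundy theorem, the Grundy value of a sum of independent games is the XOR of the component values.
Combined value = 1 ⊕ 1 = 0.

0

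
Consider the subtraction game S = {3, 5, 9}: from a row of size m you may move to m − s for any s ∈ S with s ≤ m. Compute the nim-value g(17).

Grundy values for subtraction set {3, 5, 9}:
k:     0  1  2  3  4  5  6  7  8  9 10 11 12 13 14 15 16 17
g(k):  0  0  0  1  1  1  2  2  0  3  3  1  0  2  0  1  0  1
So g(17) = 1.

1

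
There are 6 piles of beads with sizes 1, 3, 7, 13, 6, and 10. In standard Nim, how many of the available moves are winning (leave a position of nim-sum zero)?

Write each in binary and XOR column by column:
  0001  (1)
  0011  (3)
  0111  (7)
  1101  (13)
  0110  (6)
  1010  (10)
  ----
  0100  (4)
The overall nim-sum is X = 4. A pile of size p has a winning move iff p XOR X < p (reduce it to p XOR X).
  1: 1 XOR 4 = 5 ≥ 1 — no move.
  3: 3 XOR 4 = 7 ≥ 3 — no move.
  7: 7 XOR 4 = 3 < 7 — winning move (to 3).
  13: 13 XOR 4 = 9 < 13 — winning move (to 9).
  6: 6 XOR 4 = 2 < 6 — winning move (to 2).
  10: 10 XOR 4 = 14 ≥ 10 — no move.
That gives 3 winning moves.

3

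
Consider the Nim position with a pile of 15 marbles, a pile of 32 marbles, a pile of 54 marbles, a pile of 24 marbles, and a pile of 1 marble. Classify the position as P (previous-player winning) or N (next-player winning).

P-position

Bitwise XOR of the heap sizes:
  001111  (15)
  100000  (32)
  110110  (54)
  011000  (24)
  000001  (1)
  ------
  000000  (0)
The nim-sum is 0, so this is a P-position: the player to move is in a losing position under optimal play.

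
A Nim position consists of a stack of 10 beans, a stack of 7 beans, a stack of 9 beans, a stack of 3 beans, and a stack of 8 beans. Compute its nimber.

15

In binary:
  1010  (10)
  0111  (7)
  1001  (9)
  0011  (3)
  1000  (8)
  ----
  1111  (15)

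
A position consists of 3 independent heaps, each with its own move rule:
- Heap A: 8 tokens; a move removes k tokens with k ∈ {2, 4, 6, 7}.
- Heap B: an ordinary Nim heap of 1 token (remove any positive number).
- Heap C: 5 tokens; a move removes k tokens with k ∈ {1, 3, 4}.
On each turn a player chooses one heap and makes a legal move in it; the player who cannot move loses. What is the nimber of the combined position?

6

Grundy values for heap A (subtraction set {2, 4, 6, 7}):
g(0) = mex{} = 0
g(1) = mex{} = 0
g(2) = mex{0} = 1
g(3) = mex{0} = 1
g(4) = mex{0,1} = 2
g(5) = mex{0,1} = 2
g(6) = mex{0,1,2} = 3
g(7) = mex{0,1,2} = 3
g(8) = mex{0,1,2,3} = 4
So g(8) = 4.
Heap B is a plain Nim heap of size 1, so its Grundy value is 1.
Grundy values for heap C (subtraction set {1, 3, 4}):
k:     0  1  2  3  4  5
g(k):  0  1  0  1  2  3
So g(5) = 3.
The value of a disjunctive sum is the nim-sum of the parts.
Combined value = 4 XOR 1 XOR 3 = 6.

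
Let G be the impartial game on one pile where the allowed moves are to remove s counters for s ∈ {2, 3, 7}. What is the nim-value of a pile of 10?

Build the Grundy sequence with g(k) = mex{g(k−s) : s ∈ {2, 3, 7}, s ≤ k}:
g(0) = mex{} = 0
g(1) = mex{} = 0
g(2) = mex{0} = 1
g(3) = mex{0} = 1
g(4) = mex{0,1} = 2
g(5) = mex{1} = 0
g(6) = mex{1,2} = 0
g(7) = mex{0,2} = 1
g(8) = mex{0} = 1
g(9) = mex{0,1} = 2
g(10) = mex{1} = 0
So g(10) = 0.

0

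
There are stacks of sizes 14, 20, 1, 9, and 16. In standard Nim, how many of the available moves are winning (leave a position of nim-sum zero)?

1

Write each in binary and XOR column by column:
  01110  (14)
  10100  (20)
  00001  (1)
  01001  (9)
  10000  (16)
  -----
  00010  (2)
The overall nim-sum is X = 2. A stack of size p has a winning move iff p XOR X < p (reduce it to p XOR X).
  14: 14 XOR 2 = 12 < 14 — winning move (to 12).
  20: 20 XOR 2 = 22 ≥ 20 — no move.
  1: 1 XOR 2 = 3 ≥ 1 — no move.
  9: 9 XOR 2 = 11 ≥ 9 — no move.
  16: 16 XOR 2 = 18 ≥ 16 — no move.
That gives 1 winning move.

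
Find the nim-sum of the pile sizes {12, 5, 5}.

Compute the nim-sum pairwise:
12 ⊕ 5 = 9
9 ⊕ 5 = 12

12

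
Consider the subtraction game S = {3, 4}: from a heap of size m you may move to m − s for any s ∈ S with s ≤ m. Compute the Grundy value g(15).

Grundy values for subtraction set {3, 4}:
k:     0  1  2  3  4  5  6  7  8  9 10 11 12 13 14 15
g(k):  0  0  0  1  1  1  2  0  0  0  1  1  1  2  0  0
So g(15) = 0.

0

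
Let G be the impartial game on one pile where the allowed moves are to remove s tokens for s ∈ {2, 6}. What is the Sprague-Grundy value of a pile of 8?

0

Compute g(0), g(1), … for moves {2, 6}:
k:     0  1  2  3  4  5  6  7  8
g(k):  0  0  1  1  0  0  1  1  0
So g(8) = 0.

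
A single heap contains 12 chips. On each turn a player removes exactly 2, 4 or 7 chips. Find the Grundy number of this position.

Build the Grundy sequence with g(k) = mex{g(k−s) : s ∈ {2, 4, 7}, s ≤ k}:
k:     0  1  2  3  4  5  6  7  8  9 10 11 12
g(k):  0  0  1  1  2  2  0  3  1  0  2  1  0
So g(12) = 0.

0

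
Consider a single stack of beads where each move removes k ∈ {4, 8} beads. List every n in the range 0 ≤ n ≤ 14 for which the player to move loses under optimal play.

0, 1, 2, 3, 12, 13, 14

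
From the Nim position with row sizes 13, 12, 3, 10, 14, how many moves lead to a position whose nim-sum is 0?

Nim-sum: 13 XOR 12 XOR 3 XOR 10 XOR 14 = 6.
The overall nim-sum is X = 6. A row of size p has a winning move iff p XOR X < p (reduce it to p XOR X).
  13: 13 XOR 6 = 11 < 13 — winning move (to 11).
  12: 12 XOR 6 = 10 < 12 — winning move (to 10).
  3: 3 XOR 6 = 5 ≥ 3 — no move.
  10: 10 XOR 6 = 12 ≥ 10 — no move.
  14: 14 XOR 6 = 8 < 14 — winning move (to 8).
That gives 3 winning moves.

3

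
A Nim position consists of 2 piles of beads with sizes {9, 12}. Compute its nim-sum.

5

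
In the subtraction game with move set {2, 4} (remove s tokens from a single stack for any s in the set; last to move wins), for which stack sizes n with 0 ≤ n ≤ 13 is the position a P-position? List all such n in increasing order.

0, 1, 6, 7, 12, 13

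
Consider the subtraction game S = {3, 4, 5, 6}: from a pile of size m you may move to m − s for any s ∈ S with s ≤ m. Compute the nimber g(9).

0

Compute g(0), g(1), … for moves {3, 4, 5, 6}:
g(0) = mex{} = 0
g(1) = mex{} = 0
g(2) = mex{} = 0
g(3) = mex{0} = 1
g(4) = mex{0} = 1
g(5) = mex{0} = 1
g(6) = mex{0,1} = 2
g(7) = mex{0,1} = 2
g(8) = mex{0,1} = 2
g(9) = mex{1,2} = 0
So g(9) = 0.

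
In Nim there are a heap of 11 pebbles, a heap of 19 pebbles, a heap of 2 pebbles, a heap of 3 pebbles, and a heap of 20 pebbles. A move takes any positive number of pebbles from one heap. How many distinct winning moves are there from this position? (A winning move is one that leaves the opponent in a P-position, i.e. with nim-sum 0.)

1

Compute the nim-sum pairwise:
11 XOR 19 = 24
24 XOR 2 = 26
26 XOR 3 = 25
25 XOR 20 = 13
The overall nim-sum is X = 13. A heap of size p has a winning move iff p XOR X < p (reduce it to p XOR X).
  11: 11 XOR 13 = 6 < 11 — winning move (to 6).
  19: 19 XOR 13 = 30 ≥ 19 — no move.
  2: 2 XOR 13 = 15 ≥ 2 — no move.
  3: 3 XOR 13 = 14 ≥ 3 — no move.
  20: 20 XOR 13 = 25 ≥ 20 — no move.
That gives 1 winning move.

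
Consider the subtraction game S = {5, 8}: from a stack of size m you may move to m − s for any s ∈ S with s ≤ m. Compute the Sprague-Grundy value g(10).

2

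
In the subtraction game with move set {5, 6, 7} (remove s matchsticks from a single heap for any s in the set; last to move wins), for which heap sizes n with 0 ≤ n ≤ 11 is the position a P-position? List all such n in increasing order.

Compute g(0), g(1), … for moves {5, 6, 7}:
k:     0  1  2  3  4  5  6  7  8  9 10 11
g(k):  0  0  0  0  0  1  1  1  1  1  2  2
The P-positions (g = 0) in 0..11 are 0, 1, 2, 3, 4.

0, 1, 2, 3, 4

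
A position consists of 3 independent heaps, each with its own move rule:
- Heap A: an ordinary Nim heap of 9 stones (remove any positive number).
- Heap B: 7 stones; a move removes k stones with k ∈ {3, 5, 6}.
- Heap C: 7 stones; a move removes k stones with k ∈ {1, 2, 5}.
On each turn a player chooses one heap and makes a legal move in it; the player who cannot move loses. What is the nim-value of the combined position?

10

Heap A is a plain Nim heap of size 9, so its Grundy value is 9.
Build the Grundy sequence for heap B with g(k) = mex{g(k−s) : s ∈ {3, 5, 6}, s ≤ k}:
k:     0  1  2  3  4  5  6  7
g(k):  0  0  0  1  1  1  2  2
So g(7) = 2.
Grundy values for heap C (subtraction set {1, 2, 5}):
g(0) = mex{} = 0
g(1) = mex{0} = 1
g(2) = mex{0,1} = 2
g(3) = mex{1,2} = 0
g(4) = mex{0,2} = 1
g(5) = mex{0,1} = 2
g(6) = mex{1,2} = 0
g(7) = mex{0,2} = 1
So g(7) = 1.
By the Sprague-Grundy theorem, the Grundy value of a sum of independent games is the XOR of the component values.
Combined value = 9 XOR 2 XOR 1 = 10.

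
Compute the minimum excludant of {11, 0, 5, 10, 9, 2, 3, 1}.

The values 0, 1, 2, 3 are all present; 4 is the first non-negative integer missing from the set.

4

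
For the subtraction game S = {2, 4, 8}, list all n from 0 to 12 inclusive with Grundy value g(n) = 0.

0, 1, 6, 7, 12

Grundy values for subtraction set {2, 4, 8}:
k:     0  1  2  3  4  5  6  7  8  9 10 11 12
g(k):  0  0  1  1  2  2  0  0  1  1  2  2  0
The P-positions (g = 0) in 0..12 are 0, 1, 6, 7, 12.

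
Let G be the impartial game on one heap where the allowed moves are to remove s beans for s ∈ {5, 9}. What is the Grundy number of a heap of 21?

Build the Grundy sequence with g(k) = mex{g(k−s) : s ∈ {5, 9}, s ≤ k}:
k:     0  1  2  3  4  5  6  7  8  9 10 11 12 13 14 15 16 17 18 19 20 21
g(k):  0  0  0  0  0  1  1  1  1  1  2  2  2  2  0  0  0  0  0  1  1  1
So g(21) = 1.

1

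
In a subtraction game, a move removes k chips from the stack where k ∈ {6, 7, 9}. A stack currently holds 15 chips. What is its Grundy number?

0

Build the Grundy sequence with g(k) = mex{g(k−s) : s ∈ {6, 7, 9}, s ≤ k}:
k:     0  1  2  3  4  5  6  7  8  9 10 11 12 13 14 15
g(k):  0  0  0  0  0  0  1  1  1  1  1  1  2  2  2  0
So g(15) = 0.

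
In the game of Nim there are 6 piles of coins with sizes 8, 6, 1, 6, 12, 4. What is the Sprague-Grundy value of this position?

Compute the nim-sum pairwise:
8 ^ 6 = 14
14 ^ 1 = 15
15 ^ 6 = 9
9 ^ 12 = 5
5 ^ 4 = 1

1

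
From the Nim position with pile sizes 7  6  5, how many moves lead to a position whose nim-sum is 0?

3

Nim-sum: 7 XOR 6 XOR 5 = 4.
The overall nim-sum is X = 4. A pile of size p has a winning move iff p XOR X < p (reduce it to p XOR X).
  7: 7 XOR 4 = 3 < 7 — winning move (to 3).
  6: 6 XOR 4 = 2 < 6 — winning move (to 2).
  5: 5 XOR 4 = 1 < 5 — winning move (to 1).
That gives 3 winning moves.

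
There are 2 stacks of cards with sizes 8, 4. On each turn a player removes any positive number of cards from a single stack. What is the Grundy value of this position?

12

Write each in binary and XOR column by column:
  1000  (8)
  0100  (4)
  ----
  1100  (12)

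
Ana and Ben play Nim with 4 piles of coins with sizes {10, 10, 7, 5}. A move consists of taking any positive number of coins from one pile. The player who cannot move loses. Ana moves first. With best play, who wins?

Compute the nim-sum pairwise:
10 ⊕ 10 = 0
0 ⊕ 7 = 7
7 ⊕ 5 = 2
The nim-sum is 2 ≠ 0, so this is an N-position: the player to move can win; Ana has a winning move.

Ana wins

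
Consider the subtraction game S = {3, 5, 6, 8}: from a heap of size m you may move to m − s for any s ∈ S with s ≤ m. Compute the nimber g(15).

1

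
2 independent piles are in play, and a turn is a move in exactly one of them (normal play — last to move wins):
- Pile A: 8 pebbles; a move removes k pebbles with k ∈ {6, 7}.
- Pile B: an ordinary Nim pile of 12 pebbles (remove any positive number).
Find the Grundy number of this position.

13

Grundy values for pile A (subtraction set {6, 7}):
k:     0  1  2  3  4  5  6  7  8
g(k):  0  0  0  0  0  0  1  1  1
So g(8) = 1.
Pile B is a plain Nim pile of size 12, so its Grundy value is 12.
The value of a disjunctive sum is the nim-sum of the parts.
Combined value = 1 ⊕ 12 = 13.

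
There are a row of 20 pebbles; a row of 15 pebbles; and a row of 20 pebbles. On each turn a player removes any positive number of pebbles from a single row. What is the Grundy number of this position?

Compute the nim-sum pairwise:
20 ⊕ 15 = 27
27 ⊕ 20 = 15

15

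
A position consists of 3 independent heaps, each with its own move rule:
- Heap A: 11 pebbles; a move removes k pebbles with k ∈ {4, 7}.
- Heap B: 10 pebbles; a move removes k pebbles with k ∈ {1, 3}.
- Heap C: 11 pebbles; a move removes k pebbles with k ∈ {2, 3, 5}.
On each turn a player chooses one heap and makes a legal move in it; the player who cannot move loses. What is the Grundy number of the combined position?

2

Grundy values for heap A (subtraction set {4, 7}):
g(0) = mex{} = 0
g(1) = mex{} = 0
g(2) = mex{} = 0
g(3) = mex{} = 0
g(4) = mex{0} = 1
g(5) = mex{0} = 1
g(6) = mex{0} = 1
g(7) = mex{0} = 1
g(8) = mex{0,1} = 2
g(9) = mex{0,1} = 2
g(10) = mex{0,1} = 2
g(11) = mex{1} = 0
So g(11) = 0.
Grundy values for heap B (subtraction set {1, 3}):
k:     0  1  2  3  4  5  6  7  8  9 10
g(k):  0  1  0  1  0  1  0  1  0  1  0
So g(10) = 0.
Grundy values for heap C (subtraction set {2, 3, 5}):
k:     0  1  2  3  4  5  6  7  8  9 10 11
g(k):  0  0  1  1  2  2  3  0  0  1  1  2
So g(11) = 2.
The value of a disjunctive sum is the nim-sum of the parts.
Combined value = 0 ⊕ 0 ⊕ 2 = 2.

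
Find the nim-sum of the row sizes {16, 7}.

23

Compute the nim-sum pairwise:
16 ^ 7 = 23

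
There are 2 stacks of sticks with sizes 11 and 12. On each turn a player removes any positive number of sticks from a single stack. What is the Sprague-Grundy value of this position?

Write each in binary and XOR column by column:
  1011  (11)
  1100  (12)
  ----
  0111  (7)

7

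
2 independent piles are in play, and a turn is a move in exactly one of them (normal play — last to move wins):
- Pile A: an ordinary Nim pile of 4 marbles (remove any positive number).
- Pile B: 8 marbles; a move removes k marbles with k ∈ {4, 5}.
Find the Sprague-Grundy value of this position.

6

Pile A is a plain Nim pile of size 4, so its Grundy value is 4.
Build the Grundy sequence for pile B with g(k) = mex{g(k−s) : s ∈ {4, 5}, s ≤ k}:
k:     0  1  2  3  4  5  6  7  8
g(k):  0  0  0  0  1  1  1  1  2
So g(8) = 2.
The value of a disjunctive sum is the nim-sum of the parts.
Combined value = 4 ⊕ 2 = 6.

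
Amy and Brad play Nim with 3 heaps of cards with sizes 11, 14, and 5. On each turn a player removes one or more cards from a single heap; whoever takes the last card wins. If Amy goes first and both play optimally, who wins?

Nim-sum: 11 ⊕ 14 ⊕ 5 = 0.
The nim-sum is 0, so this is a P-position: the player to move is in a losing position under optimal play; Amy is about to move from it and so loses — Brad wins.

Brad wins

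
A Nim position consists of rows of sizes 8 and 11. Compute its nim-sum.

3

Compute the nim-sum pairwise:
8 ^ 11 = 3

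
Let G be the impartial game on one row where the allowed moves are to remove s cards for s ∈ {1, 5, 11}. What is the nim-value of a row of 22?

Build the Grundy sequence with g(k) = mex{g(k−s) : s ∈ {1, 5, 11}, s ≤ k}:
k:     0  1  2  3  4  5  6  7  8  9 10 11 12 13 14 15 16 17 18 19 20 21 22
g(k):  0  1  0  1  0  1  0  1  0  1  0  1  0  1  0  1  0  1  0  1  0  1  0
So g(22) = 0.

0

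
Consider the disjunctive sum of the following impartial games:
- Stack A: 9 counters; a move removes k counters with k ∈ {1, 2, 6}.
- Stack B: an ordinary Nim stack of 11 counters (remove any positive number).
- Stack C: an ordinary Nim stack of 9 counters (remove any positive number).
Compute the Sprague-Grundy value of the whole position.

For stack A, compute g(0), g(1), … with moves {1, 2, 6}:
k:     0  1  2  3  4  5  6  7  8  9
g(k):  0  1  2  0  1  2  3  0  1  2
So g(9) = 2.
Stack B is a plain Nim stack of size 11, so its Grundy value is 11.
Stack C is a plain Nim stack of size 9, so its Grundy value is 9.
By the Sprague-Grundy theorem, the Grundy value of a sum of independent games is the XOR of the component values.
Combined value = 2 XOR 11 XOR 9 = 0.

0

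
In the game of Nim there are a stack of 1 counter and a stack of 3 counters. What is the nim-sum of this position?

Write each in binary and XOR column by column:
  01  (1)
  11  (3)
  --
  10  (2)

2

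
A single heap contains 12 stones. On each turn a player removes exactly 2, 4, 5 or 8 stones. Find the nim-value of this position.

1

Build the Grundy sequence with g(k) = mex{g(k−s) : s ∈ {2, 4, 5, 8}, s ≤ k}:
g(0) = mex{} = 0
g(1) = mex{} = 0
g(2) = mex{0} = 1
g(3) = mex{0} = 1
g(4) = mex{0,1} = 2
g(5) = mex{0,1} = 2
g(6) = mex{0,1,2} = 3
g(7) = mex{1,2} = 0
g(8) = mex{0,1,2,3} = 4
g(9) = mex{0,2} = 1
g(10) = mex{1,2,3,4} = 0
g(11) = mex{0,1,3} = 2
g(12) = mex{0,2,4} = 1
So g(12) = 1.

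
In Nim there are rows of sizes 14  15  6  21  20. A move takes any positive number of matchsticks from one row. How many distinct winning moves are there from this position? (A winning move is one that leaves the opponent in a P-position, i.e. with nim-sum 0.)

5

Compute the nim-sum pairwise:
14 XOR 15 = 1
1 XOR 6 = 7
7 XOR 21 = 18
18 XOR 20 = 6
The overall nim-sum is X = 6. A row of size p has a winning move iff p XOR X < p (reduce it to p XOR X).
  14: 14 XOR 6 = 8 < 14 — winning move (to 8).
  15: 15 XOR 6 = 9 < 15 — winning move (to 9).
  6: 6 XOR 6 = 0 < 6 — winning move (to 0).
  21: 21 XOR 6 = 19 < 21 — winning move (to 19).
  20: 20 XOR 6 = 18 < 20 — winning move (to 18).
That gives 5 winning moves.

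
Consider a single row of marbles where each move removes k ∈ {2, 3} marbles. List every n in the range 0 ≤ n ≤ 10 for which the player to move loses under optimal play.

0, 1, 5, 6, 10

Compute g(0), g(1), … for moves {2, 3}:
k:     0  1  2  3  4  5  6  7  8  9 10
g(k):  0  0  1  1  2  0  0  1  1  2  0
The P-positions (g = 0) in 0..10 are 0, 1, 5, 6, 10.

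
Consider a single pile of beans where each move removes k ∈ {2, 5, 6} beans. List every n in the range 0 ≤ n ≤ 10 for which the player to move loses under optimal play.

Build the Grundy sequence with g(k) = mex{g(k−s) : s ∈ {2, 5, 6}, s ≤ k}:
g(0) = mex{} = 0
g(1) = mex{} = 0
g(2) = mex{0} = 1
g(3) = mex{0} = 1
g(4) = mex{1} = 0
g(5) = mex{0,1} = 2
g(6) = mex{0} = 1
g(7) = mex{0,1,2} = 3
g(8) = mex{1} = 0
g(9) = mex{0,1,3} = 2
g(10) = mex{0,2} = 1
The P-positions (g = 0) in 0..10 are 0, 1, 4, 8.

0, 1, 4, 8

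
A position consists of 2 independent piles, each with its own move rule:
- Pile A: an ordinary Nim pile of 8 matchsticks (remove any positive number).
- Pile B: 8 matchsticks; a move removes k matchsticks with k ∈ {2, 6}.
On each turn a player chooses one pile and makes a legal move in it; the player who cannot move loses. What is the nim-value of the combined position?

Pile A is a plain Nim pile of size 8, so its Grundy value is 8.
For pile B, compute g(0), g(1), … with moves {2, 6}:
k:     0  1  2  3  4  5  6  7  8
g(k):  0  0  1  1  0  0  1  1  0
So g(8) = 0.
By the Sprague-Grundy theorem, the Grundy value of a sum of independent games is the XOR of the component values.
Combined value = 8 XOR 0 = 8.

8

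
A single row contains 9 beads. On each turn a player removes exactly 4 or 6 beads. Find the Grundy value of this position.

Grundy values for subtraction set {4, 6}:
k:     0  1  2  3  4  5  6  7  8  9
g(k):  0  0  0  0  1  1  1  1  2  2
So g(9) = 2.

2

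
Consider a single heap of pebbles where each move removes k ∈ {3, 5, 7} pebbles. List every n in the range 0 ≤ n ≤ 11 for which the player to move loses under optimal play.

0, 1, 2, 10, 11

Build the Grundy sequence with g(k) = mex{g(k−s) : s ∈ {3, 5, 7}, s ≤ k}:
k:     0  1  2  3  4  5  6  7  8  9 10 11
g(k):  0  0  0  1  1  1  2  2  2  3  0  0
The P-positions (g = 0) in 0..11 are 0, 1, 2, 10, 11.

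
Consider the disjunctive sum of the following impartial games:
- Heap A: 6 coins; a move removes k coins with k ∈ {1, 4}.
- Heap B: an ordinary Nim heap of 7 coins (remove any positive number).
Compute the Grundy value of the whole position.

6

Build the Grundy sequence for heap A with g(k) = mex{g(k−s) : s ∈ {1, 4}, s ≤ k}:
g(0) = mex{} = 0
g(1) = mex{0} = 1
g(2) = mex{1} = 0
g(3) = mex{0} = 1
g(4) = mex{0,1} = 2
g(5) = mex{1,2} = 0
g(6) = mex{0} = 1
So g(6) = 1.
Heap B is a plain Nim heap of size 7, so its Grundy value is 7.
The value of a disjunctive sum is the nim-sum of the parts.
Combined value = 1 ⊕ 7 = 6.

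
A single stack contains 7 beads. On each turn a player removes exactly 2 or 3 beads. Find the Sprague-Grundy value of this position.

Compute g(0), g(1), … for moves {2, 3}:
g(0) = mex{} = 0
g(1) = mex{} = 0
g(2) = mex{0} = 1
g(3) = mex{0} = 1
g(4) = mex{0,1} = 2
g(5) = mex{1} = 0
g(6) = mex{1,2} = 0
g(7) = mex{0,2} = 1
So g(7) = 1.

1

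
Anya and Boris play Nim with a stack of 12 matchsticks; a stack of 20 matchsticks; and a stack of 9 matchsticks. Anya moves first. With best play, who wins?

Compute the nim-sum pairwise:
12 XOR 20 = 24
24 XOR 9 = 17
The nim-sum is 17 ≠ 0, so this is an N-position: the player to move can win; Anya has a winning move.

Anya wins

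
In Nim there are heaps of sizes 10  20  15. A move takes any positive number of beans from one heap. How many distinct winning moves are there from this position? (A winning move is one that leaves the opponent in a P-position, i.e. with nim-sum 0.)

1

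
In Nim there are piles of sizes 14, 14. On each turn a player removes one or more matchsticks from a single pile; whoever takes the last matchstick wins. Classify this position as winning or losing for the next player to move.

Losing position

Compute the nim-sum pairwise:
14 ⊕ 14 = 0
The nim-sum is 0, so this is a P-position: the player to move is in a losing position under optimal play.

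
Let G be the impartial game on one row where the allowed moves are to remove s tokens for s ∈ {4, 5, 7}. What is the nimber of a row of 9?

2

Build the Grundy sequence with g(k) = mex{g(k−s) : s ∈ {4, 5, 7}, s ≤ k}:
k:     0  1  2  3  4  5  6  7  8  9
g(k):  0  0  0  0  1  1  1  1  2  2
So g(9) = 2.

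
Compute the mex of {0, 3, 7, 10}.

0 is in the set but 1 is not, so the mex is 1.

1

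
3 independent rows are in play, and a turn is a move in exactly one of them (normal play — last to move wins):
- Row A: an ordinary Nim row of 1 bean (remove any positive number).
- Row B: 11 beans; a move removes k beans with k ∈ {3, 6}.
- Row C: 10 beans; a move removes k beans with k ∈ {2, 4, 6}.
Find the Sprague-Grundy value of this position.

0

Row A is a plain Nim row of size 1, so its Grundy value is 1.
Grundy values for row B (subtraction set {3, 6}):
k:     0  1  2  3  4  5  6  7  8  9 10 11
g(k):  0  0  0  1  1  1  2  2  2  0  0  0
So g(11) = 0.
For row C, compute g(0), g(1), … with moves {2, 4, 6}:
g(0) = mex{} = 0
g(1) = mex{} = 0
g(2) = mex{0} = 1
g(3) = mex{0} = 1
g(4) = mex{0,1} = 2
g(5) = mex{0,1} = 2
g(6) = mex{0,1,2} = 3
g(7) = mex{0,1,2} = 3
g(8) = mex{1,2,3} = 0
g(9) = mex{1,2,3} = 0
g(10) = mex{0,2,3} = 1
So g(10) = 1.
The value of a disjunctive sum is the nim-sum of the parts.
Combined value = 1 XOR 0 XOR 1 = 0.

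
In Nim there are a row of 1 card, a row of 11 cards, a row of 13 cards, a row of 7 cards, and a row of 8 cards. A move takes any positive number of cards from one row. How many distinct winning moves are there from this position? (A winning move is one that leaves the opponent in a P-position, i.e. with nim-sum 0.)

3

Nim-sum: 1 ⊕ 11 ⊕ 13 ⊕ 7 ⊕ 8 = 8.
The overall nim-sum is X = 8. A row of size p has a winning move iff p XOR X < p (reduce it to p XOR X).
  1: 1 XOR 8 = 9 ≥ 1 — no move.
  11: 11 XOR 8 = 3 < 11 — winning move (to 3).
  13: 13 XOR 8 = 5 < 13 — winning move (to 5).
  7: 7 XOR 8 = 15 ≥ 7 — no move.
  8: 8 XOR 8 = 0 < 8 — winning move (to 0).
That gives 3 winning moves.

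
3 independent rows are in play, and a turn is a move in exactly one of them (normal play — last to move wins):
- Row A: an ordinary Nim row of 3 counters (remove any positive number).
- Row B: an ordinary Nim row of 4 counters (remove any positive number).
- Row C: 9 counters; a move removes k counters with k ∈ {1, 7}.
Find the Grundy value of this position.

6

Row A is a plain Nim row of size 3, so its Grundy value is 3.
Row B is a plain Nim row of size 4, so its Grundy value is 4.
Build the Grundy sequence for row C with g(k) = mex{g(k−s) : s ∈ {1, 7}, s ≤ k}:
g(0) = mex{} = 0
g(1) = mex{0} = 1
g(2) = mex{1} = 0
g(3) = mex{0} = 1
g(4) = mex{1} = 0
g(5) = mex{0} = 1
g(6) = mex{1} = 0
g(7) = mex{0} = 1
g(8) = mex{1} = 0
g(9) = mex{0} = 1
So g(9) = 1.
By the Sprague-Grundy theorem, the Grundy value of a sum of independent games is the XOR of the component values.
Combined value = 3 ⊕ 4 ⊕ 1 = 6.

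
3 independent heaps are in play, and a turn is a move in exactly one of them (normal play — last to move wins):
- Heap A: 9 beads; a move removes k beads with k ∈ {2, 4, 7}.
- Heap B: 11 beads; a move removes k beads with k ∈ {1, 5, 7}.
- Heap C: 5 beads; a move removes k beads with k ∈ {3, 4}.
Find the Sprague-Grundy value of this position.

Build the Grundy sequence for heap A with g(k) = mex{g(k−s) : s ∈ {2, 4, 7}, s ≤ k}:
k:     0  1  2  3  4  5  6  7  8  9
g(k):  0  0  1  1  2  2  0  3  1  0
So g(9) = 0.
For heap B, compute g(0), g(1), … with moves {1, 5, 7}:
g(0) = mex{} = 0
g(1) = mex{0} = 1
g(2) = mex{1} = 0
g(3) = mex{0} = 1
g(4) = mex{1} = 0
g(5) = mex{0} = 1
g(6) = mex{1} = 0
g(7) = mex{0} = 1
g(8) = mex{1} = 0
g(9) = mex{0} = 1
g(10) = mex{1} = 0
g(11) = mex{0} = 1
So g(11) = 1.
Grundy values for heap C (subtraction set {3, 4}):
g(0) = mex{} = 0
g(1) = mex{} = 0
g(2) = mex{} = 0
g(3) = mex{0} = 1
g(4) = mex{0} = 1
g(5) = mex{0} = 1
So g(5) = 1.
By the Sprague-Grundy theorem, the Grundy value of a sum of independent games is the XOR of the component values.
Combined value = 0 ⊕ 1 ⊕ 1 = 0.

0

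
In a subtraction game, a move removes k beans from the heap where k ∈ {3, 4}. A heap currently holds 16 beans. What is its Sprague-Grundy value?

0

Grundy values for subtraction set {3, 4}:
k:     0  1  2  3  4  5  6  7  8  9 10 11 12 13 14 15 16
g(k):  0  0  0  1  1  1  2  0  0  0  1  1  1  2  0  0  0
So g(16) = 0.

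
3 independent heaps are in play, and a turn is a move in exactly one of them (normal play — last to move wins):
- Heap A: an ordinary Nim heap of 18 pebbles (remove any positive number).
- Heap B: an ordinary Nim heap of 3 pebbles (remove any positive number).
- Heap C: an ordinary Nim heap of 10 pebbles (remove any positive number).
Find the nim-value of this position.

27

Heap A is a plain Nim heap of size 18, so its Grundy value is 18.
Heap B is a plain Nim heap of size 3, so its Grundy value is 3.
Heap C is a plain Nim heap of size 10, so its Grundy value is 10.
The value of a disjunctive sum is the nim-sum of the parts.
Combined value = 18 XOR 3 XOR 10 = 27.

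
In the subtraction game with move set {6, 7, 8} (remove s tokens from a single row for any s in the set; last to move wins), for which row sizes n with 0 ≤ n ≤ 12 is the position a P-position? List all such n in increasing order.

0, 1, 2, 3, 4, 5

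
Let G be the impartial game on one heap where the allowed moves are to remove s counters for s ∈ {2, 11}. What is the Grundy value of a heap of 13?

0

Compute g(0), g(1), … for moves {2, 11}:
g(0) = mex{} = 0
g(1) = mex{} = 0
g(2) = mex{0} = 1
g(3) = mex{0} = 1
g(4) = mex{1} = 0
g(5) = mex{1} = 0
g(6) = mex{0} = 1
g(7) = mex{0} = 1
g(8) = mex{1} = 0
g(9) = mex{1} = 0
g(10) = mex{0} = 1
g(11) = mex{0} = 1
g(12) = mex{0,1} = 2
g(13) = mex{1} = 0
So g(13) = 0.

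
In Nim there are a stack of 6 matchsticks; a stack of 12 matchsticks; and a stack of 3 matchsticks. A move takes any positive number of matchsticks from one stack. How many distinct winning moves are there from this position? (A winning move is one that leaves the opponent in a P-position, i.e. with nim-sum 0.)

1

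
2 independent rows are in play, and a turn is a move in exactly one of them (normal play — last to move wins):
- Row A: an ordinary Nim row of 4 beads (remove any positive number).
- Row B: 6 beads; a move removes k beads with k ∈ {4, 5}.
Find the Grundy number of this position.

5

Row A is a plain Nim row of size 4, so its Grundy value is 4.
Build the Grundy sequence for row B with g(k) = mex{g(k−s) : s ∈ {4, 5}, s ≤ k}:
k:     0  1  2  3  4  5  6
g(k):  0  0  0  0  1  1  1
So g(6) = 1.
By the Sprague-Grundy theorem, the Grundy value of a sum of independent games is the XOR of the component values.
Combined value = 4 ⊕ 1 = 5.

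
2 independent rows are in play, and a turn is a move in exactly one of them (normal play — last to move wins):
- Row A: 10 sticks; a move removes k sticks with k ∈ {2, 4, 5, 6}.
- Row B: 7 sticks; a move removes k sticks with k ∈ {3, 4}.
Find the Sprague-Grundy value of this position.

For row A, compute g(0), g(1), … with moves {2, 4, 5, 6}:
k:     0  1  2  3  4  5  6  7  8  9 10
g(k):  0  0  1  1  2  2  3  3  0  0  1
So g(10) = 1.
Grundy values for row B (subtraction set {3, 4}):
k:     0  1  2  3  4  5  6  7
g(k):  0  0  0  1  1  1  2  0
So g(7) = 0.
The value of a disjunctive sum is the nim-sum of the parts.
Combined value = 1 XOR 0 = 1.

1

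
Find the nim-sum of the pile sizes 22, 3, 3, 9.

31

Bitwise XOR of the heap sizes:
  10110  (22)
  00011  (3)
  00011  (3)
  01001  (9)
  -----
  11111  (31)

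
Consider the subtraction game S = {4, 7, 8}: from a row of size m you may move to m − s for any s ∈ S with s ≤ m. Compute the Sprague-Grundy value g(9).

2

Build the Grundy sequence with g(k) = mex{g(k−s) : s ∈ {4, 7, 8}, s ≤ k}:
g(0) = mex{} = 0
g(1) = mex{} = 0
g(2) = mex{} = 0
g(3) = mex{} = 0
g(4) = mex{0} = 1
g(5) = mex{0} = 1
g(6) = mex{0} = 1
g(7) = mex{0} = 1
g(8) = mex{0,1} = 2
g(9) = mex{0,1} = 2
So g(9) = 2.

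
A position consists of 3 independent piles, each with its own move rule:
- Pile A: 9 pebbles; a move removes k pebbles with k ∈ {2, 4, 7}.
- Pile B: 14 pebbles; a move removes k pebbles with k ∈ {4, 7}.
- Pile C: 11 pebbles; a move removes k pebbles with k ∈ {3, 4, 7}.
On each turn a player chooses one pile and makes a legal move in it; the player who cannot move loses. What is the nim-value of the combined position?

Grundy values for pile A (subtraction set {2, 4, 7}):
g(0) = mex{} = 0
g(1) = mex{} = 0
g(2) = mex{0} = 1
g(3) = mex{0} = 1
g(4) = mex{0,1} = 2
g(5) = mex{0,1} = 2
g(6) = mex{1,2} = 0
g(7) = mex{0,1,2} = 3
g(8) = mex{0,2} = 1
g(9) = mex{1,2,3} = 0
So g(9) = 0.
For pile B, compute g(0), g(1), … with moves {4, 7}:
k:     0  1  2  3  4  5  6  7  8  9 10 11 12 13 14
g(k):  0  0  0  0  1  1  1  1  2  2  2  0  0  0  0
So g(14) = 0.
Grundy values for pile C (subtraction set {3, 4, 7}):
k:     0  1  2  3  4  5  6  7  8  9 10 11
g(k):  0  0  0  1  1  1  2  2  2  3  0  0
So g(11) = 0.
The value of a disjunctive sum is the nim-sum of the parts.
Combined value = 0 XOR 0 XOR 0 = 0.

0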